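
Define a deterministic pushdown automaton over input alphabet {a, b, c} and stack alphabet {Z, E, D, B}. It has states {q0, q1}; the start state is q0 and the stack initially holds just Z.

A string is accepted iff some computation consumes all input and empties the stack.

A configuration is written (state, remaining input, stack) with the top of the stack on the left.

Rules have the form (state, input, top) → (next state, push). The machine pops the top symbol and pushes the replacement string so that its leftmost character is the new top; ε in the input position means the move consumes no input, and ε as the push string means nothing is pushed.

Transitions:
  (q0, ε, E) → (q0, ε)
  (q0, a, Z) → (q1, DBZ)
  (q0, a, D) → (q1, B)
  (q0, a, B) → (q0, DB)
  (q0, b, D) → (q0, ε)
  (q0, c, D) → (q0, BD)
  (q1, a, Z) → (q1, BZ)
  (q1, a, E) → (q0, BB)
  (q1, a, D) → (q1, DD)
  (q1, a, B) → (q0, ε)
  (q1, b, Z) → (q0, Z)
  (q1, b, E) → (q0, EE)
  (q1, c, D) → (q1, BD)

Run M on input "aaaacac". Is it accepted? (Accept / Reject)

Reject

(q0, aaaacac, Z) ⊢ (q1, aaacac, DBZ) ⊢ (q1, aacac, DDBZ) ⊢ (q1, acac, DDDBZ) ⊢ (q1, cac, DDDDBZ) ⊢ (q1, ac, BDDDDBZ) ⊢ (q0, c, DDDDBZ) ⊢ (q0, ε, BDDDDBZ)
All input consumed; stack is BDDDDBZ, not empty, and no further ε-move applies.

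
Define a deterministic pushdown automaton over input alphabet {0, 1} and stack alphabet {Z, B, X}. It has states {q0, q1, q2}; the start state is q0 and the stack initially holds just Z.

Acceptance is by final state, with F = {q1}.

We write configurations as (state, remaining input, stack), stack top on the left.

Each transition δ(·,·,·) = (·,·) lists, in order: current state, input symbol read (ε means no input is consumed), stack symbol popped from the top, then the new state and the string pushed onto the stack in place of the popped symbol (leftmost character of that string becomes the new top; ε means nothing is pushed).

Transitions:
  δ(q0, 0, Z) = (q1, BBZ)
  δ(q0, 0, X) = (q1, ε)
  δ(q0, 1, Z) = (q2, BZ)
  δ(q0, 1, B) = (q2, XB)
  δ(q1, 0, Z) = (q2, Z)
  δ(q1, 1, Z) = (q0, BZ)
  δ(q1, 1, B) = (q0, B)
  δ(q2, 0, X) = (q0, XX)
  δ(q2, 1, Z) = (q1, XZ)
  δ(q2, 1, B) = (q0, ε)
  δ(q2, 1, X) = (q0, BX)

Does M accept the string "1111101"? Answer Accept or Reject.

Reject

(q0, 1111101, Z)
  read 1, top Z: go to q2, push BZ → (q2, 111101, BZ)
  read 1, top B: go to q0, push ε → (q0, 11101, Z)
  read 1, top Z: go to q2, push BZ → (q2, 1101, BZ)
  read 1, top B: go to q0, push ε → (q0, 101, Z)
  read 1, top Z: go to q2, push BZ → (q2, 01, BZ)
No transition applies at (q2, 01, BZ); input not fully consumed.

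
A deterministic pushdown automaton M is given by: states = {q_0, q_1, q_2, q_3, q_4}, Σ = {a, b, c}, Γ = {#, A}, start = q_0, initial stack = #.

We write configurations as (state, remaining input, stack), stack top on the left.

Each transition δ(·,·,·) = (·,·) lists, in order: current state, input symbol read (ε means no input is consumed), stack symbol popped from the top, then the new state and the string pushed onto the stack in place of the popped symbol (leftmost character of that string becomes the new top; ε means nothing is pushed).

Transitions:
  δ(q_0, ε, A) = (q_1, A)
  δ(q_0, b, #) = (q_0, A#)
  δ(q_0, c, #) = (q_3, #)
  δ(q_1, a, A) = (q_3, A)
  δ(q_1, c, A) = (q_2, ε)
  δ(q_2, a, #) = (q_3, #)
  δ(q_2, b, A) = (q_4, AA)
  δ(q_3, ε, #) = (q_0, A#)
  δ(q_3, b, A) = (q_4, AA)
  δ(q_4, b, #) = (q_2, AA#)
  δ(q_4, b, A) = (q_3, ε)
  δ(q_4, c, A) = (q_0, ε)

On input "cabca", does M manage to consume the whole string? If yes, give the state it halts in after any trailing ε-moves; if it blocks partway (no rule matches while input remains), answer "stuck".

(q_0, cabca, #) ⊢ (q_3, abca, #) ⊢ (q_0, abca, A#) ⊢ (q_1, abca, A#) ⊢ (q_3, bca, A#) ⊢ (q_4, ca, AA#) ⊢ (q_0, a, A#) ⊢ (q_1, a, A#) ⊢ (q_3, ε, A#)
All input consumed; M is in state q_3.

q_3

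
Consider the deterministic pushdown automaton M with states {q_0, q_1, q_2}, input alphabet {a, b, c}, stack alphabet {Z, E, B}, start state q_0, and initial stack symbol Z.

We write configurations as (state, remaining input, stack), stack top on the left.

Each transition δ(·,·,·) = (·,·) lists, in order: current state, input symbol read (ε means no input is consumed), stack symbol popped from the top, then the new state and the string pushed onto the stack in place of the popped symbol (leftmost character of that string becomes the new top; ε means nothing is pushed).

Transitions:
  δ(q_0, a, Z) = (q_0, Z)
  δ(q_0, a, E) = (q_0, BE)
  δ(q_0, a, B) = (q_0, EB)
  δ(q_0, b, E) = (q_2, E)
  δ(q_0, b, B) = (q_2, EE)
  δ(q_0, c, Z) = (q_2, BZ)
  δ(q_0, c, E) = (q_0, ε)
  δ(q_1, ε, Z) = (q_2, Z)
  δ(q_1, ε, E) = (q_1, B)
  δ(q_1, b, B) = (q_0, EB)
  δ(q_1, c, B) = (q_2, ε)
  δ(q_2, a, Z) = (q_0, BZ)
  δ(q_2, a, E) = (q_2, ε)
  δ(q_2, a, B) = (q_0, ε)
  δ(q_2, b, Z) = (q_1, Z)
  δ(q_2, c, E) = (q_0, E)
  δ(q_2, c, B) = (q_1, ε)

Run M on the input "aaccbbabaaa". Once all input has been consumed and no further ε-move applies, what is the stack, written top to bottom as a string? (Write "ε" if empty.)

(q_0, aaccbbabaaa, Z) ⊢ (q_0, accbbabaaa, Z) ⊢ (q_0, ccbbabaaa, Z) ⊢ (q_2, cbbabaaa, BZ) ⊢ (q_1, bbabaaa, Z) ⊢ (q_2, bbabaaa, Z) ⊢ (q_1, babaaa, Z) ⊢ (q_2, babaaa, Z) ⊢ (q_1, abaaa, Z) ⊢ (q_2, abaaa, Z) ⊢ (q_0, baaa, BZ) ⊢ (q_2, aaa, EEZ) ⊢ (q_2, aa, EZ) ⊢ (q_2, a, Z) ⊢ (q_0, ε, BZ)
All input consumed in state q_0 with stack BZ.

BZ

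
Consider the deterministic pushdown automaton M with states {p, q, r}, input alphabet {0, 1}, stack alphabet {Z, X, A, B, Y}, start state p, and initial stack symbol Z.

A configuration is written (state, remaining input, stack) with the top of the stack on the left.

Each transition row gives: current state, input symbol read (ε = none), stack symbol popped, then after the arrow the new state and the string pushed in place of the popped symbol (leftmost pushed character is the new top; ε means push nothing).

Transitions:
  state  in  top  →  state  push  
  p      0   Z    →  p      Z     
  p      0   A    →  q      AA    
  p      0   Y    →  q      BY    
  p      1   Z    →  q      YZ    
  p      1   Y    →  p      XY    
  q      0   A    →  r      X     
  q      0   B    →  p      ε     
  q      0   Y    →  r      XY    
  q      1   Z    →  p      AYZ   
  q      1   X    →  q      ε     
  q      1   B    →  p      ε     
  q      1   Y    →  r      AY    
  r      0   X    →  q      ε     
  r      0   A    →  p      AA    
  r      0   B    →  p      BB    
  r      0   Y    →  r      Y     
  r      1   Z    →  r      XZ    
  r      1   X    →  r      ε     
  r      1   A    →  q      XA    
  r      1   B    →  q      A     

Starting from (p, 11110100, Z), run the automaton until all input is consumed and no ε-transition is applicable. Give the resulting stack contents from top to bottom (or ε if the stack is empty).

(p, 11110100, Z) ⊢ (q, 1110100, YZ) ⊢ (r, 110100, AYZ) ⊢ (q, 10100, XAYZ) ⊢ (q, 0100, AYZ) ⊢ (r, 100, XYZ) ⊢ (r, 00, YZ) ⊢ (r, 0, YZ) ⊢ (r, ε, YZ)
All input consumed in state r with stack YZ.

YZ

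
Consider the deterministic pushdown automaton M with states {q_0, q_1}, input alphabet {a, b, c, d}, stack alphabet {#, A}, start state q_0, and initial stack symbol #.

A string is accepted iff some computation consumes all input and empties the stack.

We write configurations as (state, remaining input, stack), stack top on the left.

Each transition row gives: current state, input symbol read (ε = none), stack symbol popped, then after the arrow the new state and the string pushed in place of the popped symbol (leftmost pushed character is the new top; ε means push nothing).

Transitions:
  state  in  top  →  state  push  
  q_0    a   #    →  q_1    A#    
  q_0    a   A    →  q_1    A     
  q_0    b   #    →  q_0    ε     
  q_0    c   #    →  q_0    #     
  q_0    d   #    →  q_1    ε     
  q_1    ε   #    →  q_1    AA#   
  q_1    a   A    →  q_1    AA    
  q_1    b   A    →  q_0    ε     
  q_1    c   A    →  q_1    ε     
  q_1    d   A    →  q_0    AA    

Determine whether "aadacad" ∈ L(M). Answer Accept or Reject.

(q_0, aadacad, #)
  read a, top #: go to q_1, push A# → (q_1, adacad, A#)
  read a, top A: go to q_1, push AA → (q_1, dacad, AA#)
  read d, top A: go to q_0, push AA → (q_0, acad, AAA#)
  read a, top A: go to q_1, push A → (q_1, cad, AAA#)
  read c, top A: go to q_1, push ε → (q_1, ad, AA#)
  read a, top A: go to q_1, push AA → (q_1, d, AAA#)
  read d, top A: go to q_0, push AA → (q_0, ε, AAAA#)
All input consumed; stack is AAAA#, not empty, and no further ε-move applies.

Reject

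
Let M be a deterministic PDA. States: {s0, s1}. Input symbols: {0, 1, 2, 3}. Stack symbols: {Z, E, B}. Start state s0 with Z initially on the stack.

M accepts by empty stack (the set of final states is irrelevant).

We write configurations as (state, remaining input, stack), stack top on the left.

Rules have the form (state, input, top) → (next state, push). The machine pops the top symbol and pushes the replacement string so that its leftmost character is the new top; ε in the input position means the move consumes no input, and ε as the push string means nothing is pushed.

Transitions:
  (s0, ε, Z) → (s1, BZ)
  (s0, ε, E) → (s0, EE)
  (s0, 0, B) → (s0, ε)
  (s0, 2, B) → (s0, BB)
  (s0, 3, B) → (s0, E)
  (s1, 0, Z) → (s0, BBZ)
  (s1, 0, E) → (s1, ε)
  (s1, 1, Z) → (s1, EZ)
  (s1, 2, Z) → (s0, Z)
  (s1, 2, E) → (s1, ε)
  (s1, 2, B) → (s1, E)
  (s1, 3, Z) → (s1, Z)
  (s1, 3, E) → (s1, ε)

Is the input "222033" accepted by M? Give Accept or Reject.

(s0, 222033, Z)
  ε-move, top Z: go to s1, push BZ → (s1, 222033, BZ)
  read 2, top B: go to s1, push E → (s1, 22033, EZ)
  read 2, top E: go to s1, push ε → (s1, 2033, Z)
  read 2, top Z: go to s0, push Z → (s0, 033, Z)
  ε-move, top Z: go to s1, push BZ → (s1, 033, BZ)
No transition applies at (s1, 033, BZ); input not fully consumed.

Reject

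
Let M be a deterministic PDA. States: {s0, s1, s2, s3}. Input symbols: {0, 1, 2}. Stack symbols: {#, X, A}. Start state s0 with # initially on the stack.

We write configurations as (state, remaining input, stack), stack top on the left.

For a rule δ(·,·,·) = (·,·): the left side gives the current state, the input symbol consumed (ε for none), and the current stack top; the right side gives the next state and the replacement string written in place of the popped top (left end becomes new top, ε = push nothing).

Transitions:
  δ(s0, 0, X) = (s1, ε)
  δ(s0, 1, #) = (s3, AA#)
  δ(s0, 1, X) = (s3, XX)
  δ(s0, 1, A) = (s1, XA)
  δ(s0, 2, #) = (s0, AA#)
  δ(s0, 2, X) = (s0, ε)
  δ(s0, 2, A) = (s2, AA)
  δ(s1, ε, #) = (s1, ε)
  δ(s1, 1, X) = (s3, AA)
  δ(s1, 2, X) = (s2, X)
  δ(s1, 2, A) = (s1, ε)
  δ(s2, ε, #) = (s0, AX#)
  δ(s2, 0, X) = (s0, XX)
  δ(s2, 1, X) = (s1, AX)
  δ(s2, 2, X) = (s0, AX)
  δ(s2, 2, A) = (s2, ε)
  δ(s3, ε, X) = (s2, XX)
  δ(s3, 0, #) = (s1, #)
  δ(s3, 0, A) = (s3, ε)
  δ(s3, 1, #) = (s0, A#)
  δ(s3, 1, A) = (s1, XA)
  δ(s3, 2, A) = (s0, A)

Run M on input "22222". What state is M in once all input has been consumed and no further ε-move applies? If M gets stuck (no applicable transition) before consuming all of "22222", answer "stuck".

(s0, 22222, #)
  read 2, top #: go to s0, push AA# → (s0, 2222, AA#)
  read 2, top A: go to s2, push AA → (s2, 222, AAA#)
  read 2, top A: go to s2, push ε → (s2, 22, AA#)
  read 2, top A: go to s2, push ε → (s2, 2, A#)
  read 2, top A: go to s2, push ε → (s2, ε, #)
  ε-move, top #: go to s0, push AX# → (s0, ε, AX#)
All input consumed; M is in state s0.

s0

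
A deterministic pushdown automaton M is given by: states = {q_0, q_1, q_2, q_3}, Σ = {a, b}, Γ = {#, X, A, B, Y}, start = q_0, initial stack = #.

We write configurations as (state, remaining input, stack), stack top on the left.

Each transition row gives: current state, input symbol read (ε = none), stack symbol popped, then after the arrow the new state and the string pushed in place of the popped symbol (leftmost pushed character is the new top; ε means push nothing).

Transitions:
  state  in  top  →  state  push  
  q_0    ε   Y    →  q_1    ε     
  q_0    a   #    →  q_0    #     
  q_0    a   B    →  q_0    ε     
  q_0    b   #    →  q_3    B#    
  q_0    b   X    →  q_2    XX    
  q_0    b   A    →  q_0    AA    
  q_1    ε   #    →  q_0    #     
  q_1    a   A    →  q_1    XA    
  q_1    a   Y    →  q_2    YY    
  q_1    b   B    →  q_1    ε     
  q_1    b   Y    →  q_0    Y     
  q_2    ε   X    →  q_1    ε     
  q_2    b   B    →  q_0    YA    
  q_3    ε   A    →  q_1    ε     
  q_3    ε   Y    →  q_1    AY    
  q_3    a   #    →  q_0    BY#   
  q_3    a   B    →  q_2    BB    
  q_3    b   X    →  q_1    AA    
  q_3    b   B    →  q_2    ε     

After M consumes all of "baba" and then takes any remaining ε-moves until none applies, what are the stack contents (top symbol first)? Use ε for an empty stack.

XAB#

(q_0, baba, #)
  read b, top #: go to q_3, push B# → (q_3, aba, B#)
  read a, top B: go to q_2, push BB → (q_2, ba, BB#)
  read b, top B: go to q_0, push YA → (q_0, a, YAB#)
  ε-move, top Y: go to q_1, push ε → (q_1, a, AB#)
  read a, top A: go to q_1, push XA → (q_1, ε, XAB#)
All input consumed in state q_1 with stack XAB#.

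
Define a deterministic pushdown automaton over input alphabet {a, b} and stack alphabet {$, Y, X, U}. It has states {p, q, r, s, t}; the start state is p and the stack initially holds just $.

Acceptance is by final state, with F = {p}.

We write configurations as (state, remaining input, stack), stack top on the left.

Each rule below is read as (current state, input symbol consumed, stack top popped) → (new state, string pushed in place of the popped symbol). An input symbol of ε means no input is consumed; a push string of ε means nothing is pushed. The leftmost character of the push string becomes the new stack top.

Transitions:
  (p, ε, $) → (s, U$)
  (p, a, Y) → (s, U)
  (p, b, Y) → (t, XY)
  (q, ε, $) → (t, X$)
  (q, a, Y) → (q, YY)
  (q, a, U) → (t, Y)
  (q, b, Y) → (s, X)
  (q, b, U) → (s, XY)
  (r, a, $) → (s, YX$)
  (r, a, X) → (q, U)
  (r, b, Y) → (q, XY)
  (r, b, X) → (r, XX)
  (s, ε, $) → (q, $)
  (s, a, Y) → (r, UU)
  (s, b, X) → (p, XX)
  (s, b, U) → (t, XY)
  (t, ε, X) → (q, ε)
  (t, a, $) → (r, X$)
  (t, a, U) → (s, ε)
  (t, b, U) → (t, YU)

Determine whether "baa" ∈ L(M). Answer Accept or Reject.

(p, baa, $) ⊢ (s, baa, U$) ⊢ (t, aa, XY$) ⊢ (q, aa, Y$) ⊢ (q, a, YY$) ⊢ (q, ε, YYY$)
All input consumed; state q ∉ F and no further ε-move applies.

Reject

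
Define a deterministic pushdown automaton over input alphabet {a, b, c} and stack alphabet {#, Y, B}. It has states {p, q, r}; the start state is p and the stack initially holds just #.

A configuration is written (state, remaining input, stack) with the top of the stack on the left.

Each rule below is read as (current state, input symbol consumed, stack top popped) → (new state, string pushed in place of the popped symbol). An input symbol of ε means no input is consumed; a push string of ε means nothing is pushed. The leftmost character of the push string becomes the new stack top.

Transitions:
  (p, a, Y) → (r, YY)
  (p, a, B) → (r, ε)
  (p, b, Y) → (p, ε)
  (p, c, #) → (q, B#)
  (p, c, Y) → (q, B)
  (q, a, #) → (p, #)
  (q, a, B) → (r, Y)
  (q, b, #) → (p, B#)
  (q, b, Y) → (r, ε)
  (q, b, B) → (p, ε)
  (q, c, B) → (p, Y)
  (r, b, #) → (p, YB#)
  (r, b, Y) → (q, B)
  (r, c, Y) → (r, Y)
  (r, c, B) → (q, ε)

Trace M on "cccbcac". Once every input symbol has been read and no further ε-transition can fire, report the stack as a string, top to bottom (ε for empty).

(p, cccbcac, #)
  read c, top #: go to q, push B# → (q, ccbcac, B#)
  read c, top B: go to p, push Y → (p, cbcac, Y#)
  read c, top Y: go to q, push B → (q, bcac, B#)
  read b, top B: go to p, push ε → (p, cac, #)
  read c, top #: go to q, push B# → (q, ac, B#)
  read a, top B: go to r, push Y → (r, c, Y#)
  read c, top Y: go to r, push Y → (r, ε, Y#)
All input consumed in state r with stack Y#.

Y#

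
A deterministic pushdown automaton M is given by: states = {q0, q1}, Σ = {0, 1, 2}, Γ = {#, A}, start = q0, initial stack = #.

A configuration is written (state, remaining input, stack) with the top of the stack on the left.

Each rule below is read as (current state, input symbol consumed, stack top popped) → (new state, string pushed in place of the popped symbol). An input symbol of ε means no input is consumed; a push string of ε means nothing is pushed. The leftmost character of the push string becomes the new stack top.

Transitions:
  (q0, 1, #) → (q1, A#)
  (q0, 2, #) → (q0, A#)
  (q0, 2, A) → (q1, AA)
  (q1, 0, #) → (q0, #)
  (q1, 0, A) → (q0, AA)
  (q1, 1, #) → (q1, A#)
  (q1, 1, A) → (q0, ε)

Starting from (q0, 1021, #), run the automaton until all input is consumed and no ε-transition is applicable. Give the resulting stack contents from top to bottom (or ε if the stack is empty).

(q0, 1021, #)
  read 1, top #: go to q1, push A# → (q1, 021, A#)
  read 0, top A: go to q0, push AA → (q0, 21, AA#)
  read 2, top A: go to q1, push AA → (q1, 1, AAA#)
  read 1, top A: go to q0, push ε → (q0, ε, AA#)
All input consumed in state q0 with stack AA#.

AA#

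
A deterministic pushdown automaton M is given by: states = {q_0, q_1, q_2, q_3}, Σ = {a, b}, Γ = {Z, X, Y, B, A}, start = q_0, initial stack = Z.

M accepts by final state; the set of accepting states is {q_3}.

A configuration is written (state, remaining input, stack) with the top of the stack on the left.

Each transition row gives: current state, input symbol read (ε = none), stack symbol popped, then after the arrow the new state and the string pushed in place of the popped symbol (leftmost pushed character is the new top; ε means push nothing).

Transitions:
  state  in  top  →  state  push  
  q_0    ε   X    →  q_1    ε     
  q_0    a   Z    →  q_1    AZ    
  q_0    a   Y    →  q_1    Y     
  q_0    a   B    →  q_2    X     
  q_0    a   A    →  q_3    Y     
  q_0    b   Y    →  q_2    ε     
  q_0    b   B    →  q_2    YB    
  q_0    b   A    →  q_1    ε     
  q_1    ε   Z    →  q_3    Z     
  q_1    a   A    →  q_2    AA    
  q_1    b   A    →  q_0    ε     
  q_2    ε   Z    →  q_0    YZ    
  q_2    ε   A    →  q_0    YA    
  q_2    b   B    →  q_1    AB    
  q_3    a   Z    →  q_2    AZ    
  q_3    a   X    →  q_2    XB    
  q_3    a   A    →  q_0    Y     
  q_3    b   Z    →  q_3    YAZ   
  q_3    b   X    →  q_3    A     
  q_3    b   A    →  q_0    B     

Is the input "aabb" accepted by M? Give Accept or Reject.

(q_0, aabb, Z) ⊢ (q_1, abb, AZ) ⊢ (q_2, bb, AAZ) ⊢ (q_0, bb, YAAZ) ⊢ (q_2, b, AAZ) ⊢ (q_0, b, YAAZ) ⊢ (q_2, ε, AAZ) ⊢ (q_0, ε, YAAZ)
All input consumed; state q_0 ∉ F and no further ε-move applies.

Reject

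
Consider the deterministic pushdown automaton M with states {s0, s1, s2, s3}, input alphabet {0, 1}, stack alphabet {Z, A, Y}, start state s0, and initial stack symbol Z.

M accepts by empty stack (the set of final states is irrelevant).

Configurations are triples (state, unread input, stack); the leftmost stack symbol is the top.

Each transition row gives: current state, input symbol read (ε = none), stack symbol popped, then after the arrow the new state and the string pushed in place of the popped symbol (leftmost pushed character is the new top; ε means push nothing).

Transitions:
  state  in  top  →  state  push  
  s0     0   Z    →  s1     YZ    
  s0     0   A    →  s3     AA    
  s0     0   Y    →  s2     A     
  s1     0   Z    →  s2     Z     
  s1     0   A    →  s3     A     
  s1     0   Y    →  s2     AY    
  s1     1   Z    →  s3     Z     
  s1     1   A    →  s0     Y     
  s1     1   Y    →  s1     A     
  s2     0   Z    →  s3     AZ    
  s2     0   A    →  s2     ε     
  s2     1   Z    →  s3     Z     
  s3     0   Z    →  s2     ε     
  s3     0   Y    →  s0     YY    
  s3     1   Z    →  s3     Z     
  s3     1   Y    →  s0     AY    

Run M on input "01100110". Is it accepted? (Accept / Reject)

Accept

(s0, 01100110, Z)
  read 0, top Z: go to s1, push YZ → (s1, 1100110, YZ)
  read 1, top Y: go to s1, push A → (s1, 100110, AZ)
  read 1, top A: go to s0, push Y → (s0, 00110, YZ)
  read 0, top Y: go to s2, push A → (s2, 0110, AZ)
  read 0, top A: go to s2, push ε → (s2, 110, Z)
  read 1, top Z: go to s3, push Z → (s3, 10, Z)
  read 1, top Z: go to s3, push Z → (s3, 0, Z)
  read 0, top Z: go to s2, push ε → (s2, ε, ε)
All input consumed and the stack is empty.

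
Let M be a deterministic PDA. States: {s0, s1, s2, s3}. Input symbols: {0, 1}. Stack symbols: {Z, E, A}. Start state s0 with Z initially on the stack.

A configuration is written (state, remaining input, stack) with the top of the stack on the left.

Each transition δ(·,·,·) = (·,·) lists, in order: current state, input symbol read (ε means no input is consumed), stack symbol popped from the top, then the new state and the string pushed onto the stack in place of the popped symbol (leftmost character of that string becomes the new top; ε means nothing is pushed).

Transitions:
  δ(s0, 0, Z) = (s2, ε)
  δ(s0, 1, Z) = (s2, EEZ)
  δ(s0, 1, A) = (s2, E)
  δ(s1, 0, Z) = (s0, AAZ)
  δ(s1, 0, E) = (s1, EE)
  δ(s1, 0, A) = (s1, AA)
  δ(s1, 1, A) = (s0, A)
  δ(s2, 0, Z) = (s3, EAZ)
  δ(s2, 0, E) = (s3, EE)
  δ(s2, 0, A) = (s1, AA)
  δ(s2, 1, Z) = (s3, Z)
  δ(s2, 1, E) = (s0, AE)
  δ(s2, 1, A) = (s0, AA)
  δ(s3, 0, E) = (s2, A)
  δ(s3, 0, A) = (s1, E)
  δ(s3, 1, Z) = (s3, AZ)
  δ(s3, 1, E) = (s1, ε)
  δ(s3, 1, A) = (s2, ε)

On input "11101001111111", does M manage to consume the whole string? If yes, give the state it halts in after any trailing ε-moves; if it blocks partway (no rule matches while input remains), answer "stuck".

(s0, 11101001111111, Z)
  read 1, top Z: go to s2, push EEZ → (s2, 1101001111111, EEZ)
  read 1, top E: go to s0, push AE → (s0, 101001111111, AEEZ)
  read 1, top A: go to s2, push E → (s2, 01001111111, EEEZ)
  read 0, top E: go to s3, push EE → (s3, 1001111111, EEEEZ)
  read 1, top E: go to s1, push ε → (s1, 001111111, EEEZ)
  read 0, top E: go to s1, push EE → (s1, 01111111, EEEEZ)
  read 0, top E: go to s1, push EE → (s1, 1111111, EEEEEZ)
No transition for (s1, 1, top E); M blocks with input 1111111 remaining.

stuck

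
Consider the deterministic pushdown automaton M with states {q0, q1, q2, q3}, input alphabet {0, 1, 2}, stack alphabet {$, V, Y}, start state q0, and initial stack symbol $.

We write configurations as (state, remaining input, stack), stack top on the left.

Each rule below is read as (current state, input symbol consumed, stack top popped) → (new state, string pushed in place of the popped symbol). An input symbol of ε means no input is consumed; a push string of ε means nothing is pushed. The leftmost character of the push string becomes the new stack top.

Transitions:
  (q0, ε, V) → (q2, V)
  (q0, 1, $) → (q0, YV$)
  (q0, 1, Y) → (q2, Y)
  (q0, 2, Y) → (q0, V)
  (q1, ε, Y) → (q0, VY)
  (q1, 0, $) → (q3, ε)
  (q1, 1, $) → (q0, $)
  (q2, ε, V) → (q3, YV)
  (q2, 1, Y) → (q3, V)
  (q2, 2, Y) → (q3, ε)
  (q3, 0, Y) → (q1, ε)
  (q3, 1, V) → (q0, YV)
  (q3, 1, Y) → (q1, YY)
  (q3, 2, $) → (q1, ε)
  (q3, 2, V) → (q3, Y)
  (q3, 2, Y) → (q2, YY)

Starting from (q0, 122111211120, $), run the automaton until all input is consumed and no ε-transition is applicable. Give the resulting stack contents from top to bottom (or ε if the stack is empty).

(q0, 122111211120, $)
  read 1, top $: go to q0, push YV$ → (q0, 22111211120, YV$)
  read 2, top Y: go to q0, push V → (q0, 2111211120, VV$)
  ε-move, top V: go to q2, push V → (q2, 2111211120, VV$)
  ε-move, top V: go to q3, push YV → (q3, 2111211120, YVV$)
  read 2, top Y: go to q2, push YY → (q2, 111211120, YYVV$)
  read 1, top Y: go to q3, push V → (q3, 11211120, VYVV$)
  read 1, top V: go to q0, push YV → (q0, 1211120, YVYVV$)
  read 1, top Y: go to q2, push Y → (q2, 211120, YVYVV$)
  read 2, top Y: go to q3, push ε → (q3, 11120, VYVV$)
  read 1, top V: go to q0, push YV → (q0, 1120, YVYVV$)
  read 1, top Y: go to q2, push Y → (q2, 120, YVYVV$)
  read 1, top Y: go to q3, push V → (q3, 20, VVYVV$)
  read 2, top V: go to q3, push Y → (q3, 0, YVYVV$)
  read 0, top Y: go to q1, push ε → (q1, ε, VYVV$)
All input consumed in state q1 with stack VYVV$.

VYVV$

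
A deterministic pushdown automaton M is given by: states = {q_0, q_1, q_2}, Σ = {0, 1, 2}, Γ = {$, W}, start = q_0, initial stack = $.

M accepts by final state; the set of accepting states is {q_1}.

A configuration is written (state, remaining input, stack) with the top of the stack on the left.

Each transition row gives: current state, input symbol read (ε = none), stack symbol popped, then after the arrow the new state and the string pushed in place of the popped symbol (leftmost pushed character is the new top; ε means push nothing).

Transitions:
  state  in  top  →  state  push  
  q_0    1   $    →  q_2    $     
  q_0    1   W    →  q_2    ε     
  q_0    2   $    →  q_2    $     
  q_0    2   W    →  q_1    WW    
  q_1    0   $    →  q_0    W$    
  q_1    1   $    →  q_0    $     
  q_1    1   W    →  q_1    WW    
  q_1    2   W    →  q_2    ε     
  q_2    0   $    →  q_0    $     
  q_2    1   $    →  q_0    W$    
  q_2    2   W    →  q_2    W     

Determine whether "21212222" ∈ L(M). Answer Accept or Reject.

Reject

(q_0, 21212222, $)
  read 2, top $: go to q_2, push $ → (q_2, 1212222, $)
  read 1, top $: go to q_0, push W$ → (q_0, 212222, W$)
  read 2, top W: go to q_1, push WW → (q_1, 12222, WW$)
  read 1, top W: go to q_1, push WW → (q_1, 2222, WWW$)
  read 2, top W: go to q_2, push ε → (q_2, 222, WW$)
  read 2, top W: go to q_2, push W → (q_2, 22, WW$)
  read 2, top W: go to q_2, push W → (q_2, 2, WW$)
  read 2, top W: go to q_2, push W → (q_2, ε, WW$)
All input consumed; state q_2 ∉ F and no further ε-move applies.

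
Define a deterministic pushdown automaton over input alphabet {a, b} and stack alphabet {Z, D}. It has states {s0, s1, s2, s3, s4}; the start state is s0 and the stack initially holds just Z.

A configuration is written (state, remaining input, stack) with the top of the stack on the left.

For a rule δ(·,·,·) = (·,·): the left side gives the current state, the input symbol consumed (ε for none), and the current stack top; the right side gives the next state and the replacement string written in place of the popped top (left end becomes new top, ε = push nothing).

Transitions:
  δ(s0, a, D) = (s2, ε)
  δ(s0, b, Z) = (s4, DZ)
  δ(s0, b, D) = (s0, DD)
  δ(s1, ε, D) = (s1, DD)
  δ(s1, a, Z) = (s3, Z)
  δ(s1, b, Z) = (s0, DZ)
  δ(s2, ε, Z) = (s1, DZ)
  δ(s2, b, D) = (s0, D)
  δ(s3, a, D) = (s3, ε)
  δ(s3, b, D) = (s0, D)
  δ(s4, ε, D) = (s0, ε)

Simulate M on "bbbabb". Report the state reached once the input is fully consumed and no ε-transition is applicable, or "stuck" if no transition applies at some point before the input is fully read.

stuck

(s0, bbbabb, Z) ⊢ (s4, bbabb, DZ) ⊢ (s0, bbabb, Z) ⊢ (s4, babb, DZ) ⊢ (s0, babb, Z) ⊢ (s4, abb, DZ) ⊢ (s0, abb, Z)
No transition for (s0, a, top Z); M blocks with input abb remaining.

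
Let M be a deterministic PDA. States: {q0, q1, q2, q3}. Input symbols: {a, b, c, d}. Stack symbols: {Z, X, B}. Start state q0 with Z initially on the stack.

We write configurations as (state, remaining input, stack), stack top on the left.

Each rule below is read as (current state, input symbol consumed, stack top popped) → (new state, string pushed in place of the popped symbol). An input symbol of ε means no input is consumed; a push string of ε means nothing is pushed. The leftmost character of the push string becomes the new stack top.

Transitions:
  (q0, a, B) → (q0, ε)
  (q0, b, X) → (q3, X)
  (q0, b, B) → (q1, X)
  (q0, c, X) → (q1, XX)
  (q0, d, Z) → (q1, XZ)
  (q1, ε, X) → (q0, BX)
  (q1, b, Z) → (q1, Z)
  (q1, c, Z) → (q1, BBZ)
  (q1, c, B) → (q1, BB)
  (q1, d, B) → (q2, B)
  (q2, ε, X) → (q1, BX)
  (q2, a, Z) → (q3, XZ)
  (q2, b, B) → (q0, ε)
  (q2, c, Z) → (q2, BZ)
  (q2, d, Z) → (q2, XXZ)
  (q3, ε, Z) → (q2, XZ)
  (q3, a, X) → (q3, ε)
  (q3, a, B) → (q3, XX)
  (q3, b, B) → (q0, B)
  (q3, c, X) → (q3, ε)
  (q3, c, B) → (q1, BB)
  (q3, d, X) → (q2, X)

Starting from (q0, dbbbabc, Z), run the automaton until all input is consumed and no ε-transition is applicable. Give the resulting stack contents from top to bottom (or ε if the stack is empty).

(q0, dbbbabc, Z)
  read d, top Z: go to q1, push XZ → (q1, bbbabc, XZ)
  ε-move, top X: go to q0, push BX → (q0, bbbabc, BXZ)
  read b, top B: go to q1, push X → (q1, bbabc, XXZ)
  ε-move, top X: go to q0, push BX → (q0, bbabc, BXXZ)
  read b, top B: go to q1, push X → (q1, babc, XXXZ)
  ε-move, top X: go to q0, push BX → (q0, babc, BXXXZ)
  read b, top B: go to q1, push X → (q1, abc, XXXXZ)
  ε-move, top X: go to q0, push BX → (q0, abc, BXXXXZ)
  read a, top B: go to q0, push ε → (q0, bc, XXXXZ)
  read b, top X: go to q3, push X → (q3, c, XXXXZ)
  read c, top X: go to q3, push ε → (q3, ε, XXXZ)
All input consumed in state q3 with stack XXXZ.

XXXZ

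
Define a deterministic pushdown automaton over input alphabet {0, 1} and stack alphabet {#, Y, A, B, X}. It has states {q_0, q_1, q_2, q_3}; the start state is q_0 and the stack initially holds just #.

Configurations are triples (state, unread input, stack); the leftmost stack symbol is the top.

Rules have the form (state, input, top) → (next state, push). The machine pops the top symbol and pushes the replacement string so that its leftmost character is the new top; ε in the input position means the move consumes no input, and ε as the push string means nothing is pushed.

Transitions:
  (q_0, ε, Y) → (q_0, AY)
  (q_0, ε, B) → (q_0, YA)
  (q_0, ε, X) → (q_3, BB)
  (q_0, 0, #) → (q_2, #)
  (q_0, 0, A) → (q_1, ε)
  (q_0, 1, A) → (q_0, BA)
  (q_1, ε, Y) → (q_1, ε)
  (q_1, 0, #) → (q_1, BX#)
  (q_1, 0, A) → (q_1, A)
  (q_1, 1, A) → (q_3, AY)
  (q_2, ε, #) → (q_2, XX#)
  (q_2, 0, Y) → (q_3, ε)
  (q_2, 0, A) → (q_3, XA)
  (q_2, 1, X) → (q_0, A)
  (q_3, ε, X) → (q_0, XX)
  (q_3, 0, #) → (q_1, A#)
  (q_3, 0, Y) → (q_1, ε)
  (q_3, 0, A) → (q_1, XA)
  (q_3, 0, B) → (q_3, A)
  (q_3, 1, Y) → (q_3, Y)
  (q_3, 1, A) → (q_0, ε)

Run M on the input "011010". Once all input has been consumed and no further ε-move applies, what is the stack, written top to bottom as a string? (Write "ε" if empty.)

XAYAX#

(q_0, 011010, #) ⊢ (q_2, 11010, #) ⊢ (q_2, 11010, XX#) ⊢ (q_0, 1010, AX#) ⊢ (q_0, 010, BAX#) ⊢ (q_0, 010, YAAX#) ⊢ (q_0, 010, AYAAX#) ⊢ (q_1, 10, YAAX#) ⊢ (q_1, 10, AAX#) ⊢ (q_3, 0, AYAX#) ⊢ (q_1, ε, XAYAX#)
All input consumed in state q_1 with stack XAYAX#.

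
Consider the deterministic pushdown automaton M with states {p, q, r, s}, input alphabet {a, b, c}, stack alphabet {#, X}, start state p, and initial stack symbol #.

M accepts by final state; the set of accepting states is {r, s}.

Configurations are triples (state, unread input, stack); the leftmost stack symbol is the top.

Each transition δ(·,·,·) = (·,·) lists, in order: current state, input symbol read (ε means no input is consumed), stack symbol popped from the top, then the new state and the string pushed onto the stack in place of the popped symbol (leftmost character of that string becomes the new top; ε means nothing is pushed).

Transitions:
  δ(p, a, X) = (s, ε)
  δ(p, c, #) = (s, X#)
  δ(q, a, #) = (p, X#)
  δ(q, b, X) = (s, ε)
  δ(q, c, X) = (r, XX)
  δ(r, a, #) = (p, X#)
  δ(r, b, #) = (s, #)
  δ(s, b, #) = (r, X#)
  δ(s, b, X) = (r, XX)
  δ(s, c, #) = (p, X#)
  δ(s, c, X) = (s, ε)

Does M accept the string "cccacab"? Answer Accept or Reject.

(p, cccacab, #) ⊢ (s, ccacab, X#) ⊢ (s, cacab, #) ⊢ (p, acab, X#) ⊢ (s, cab, #) ⊢ (p, ab, X#) ⊢ (s, b, #) ⊢ (r, ε, X#)
All input consumed; state r ∈ F.

Accept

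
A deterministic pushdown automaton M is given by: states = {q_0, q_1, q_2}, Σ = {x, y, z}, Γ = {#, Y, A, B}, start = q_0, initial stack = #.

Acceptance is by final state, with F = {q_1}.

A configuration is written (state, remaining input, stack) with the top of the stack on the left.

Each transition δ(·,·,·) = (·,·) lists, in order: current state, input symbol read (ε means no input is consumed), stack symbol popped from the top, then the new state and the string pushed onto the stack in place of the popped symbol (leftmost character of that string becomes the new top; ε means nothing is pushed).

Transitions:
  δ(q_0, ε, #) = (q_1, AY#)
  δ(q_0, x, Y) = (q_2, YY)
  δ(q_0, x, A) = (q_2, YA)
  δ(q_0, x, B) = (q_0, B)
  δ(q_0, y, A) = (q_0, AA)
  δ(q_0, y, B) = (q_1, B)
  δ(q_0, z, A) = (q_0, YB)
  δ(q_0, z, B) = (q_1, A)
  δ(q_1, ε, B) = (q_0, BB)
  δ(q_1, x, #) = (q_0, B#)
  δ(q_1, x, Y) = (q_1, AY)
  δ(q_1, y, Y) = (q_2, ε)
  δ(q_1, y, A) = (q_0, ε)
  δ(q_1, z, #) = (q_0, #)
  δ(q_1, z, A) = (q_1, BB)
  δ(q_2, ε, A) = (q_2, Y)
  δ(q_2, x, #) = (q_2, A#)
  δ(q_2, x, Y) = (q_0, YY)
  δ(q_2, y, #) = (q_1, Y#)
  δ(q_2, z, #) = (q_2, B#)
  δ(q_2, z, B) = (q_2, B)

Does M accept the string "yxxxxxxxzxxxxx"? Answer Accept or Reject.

Reject

(q_0, yxxxxxxxzxxxxx, #)
  ε-move, top #: go to q_1, push AY# → (q_1, yxxxxxxxzxxxxx, AY#)
  read y, top A: go to q_0, push ε → (q_0, xxxxxxxzxxxxx, Y#)
  read x, top Y: go to q_2, push YY → (q_2, xxxxxxzxxxxx, YY#)
  read x, top Y: go to q_0, push YY → (q_0, xxxxxzxxxxx, YYY#)
  read x, top Y: go to q_2, push YY → (q_2, xxxxzxxxxx, YYYY#)
  read x, top Y: go to q_0, push YY → (q_0, xxxzxxxxx, YYYYY#)
  read x, top Y: go to q_2, push YY → (q_2, xxzxxxxx, YYYYYY#)
  read x, top Y: go to q_0, push YY → (q_0, xzxxxxx, YYYYYYY#)
  read x, top Y: go to q_2, push YY → (q_2, zxxxxx, YYYYYYYY#)
No transition applies at (q_2, zxxxxx, YYYYYYYY#); input not fully consumed.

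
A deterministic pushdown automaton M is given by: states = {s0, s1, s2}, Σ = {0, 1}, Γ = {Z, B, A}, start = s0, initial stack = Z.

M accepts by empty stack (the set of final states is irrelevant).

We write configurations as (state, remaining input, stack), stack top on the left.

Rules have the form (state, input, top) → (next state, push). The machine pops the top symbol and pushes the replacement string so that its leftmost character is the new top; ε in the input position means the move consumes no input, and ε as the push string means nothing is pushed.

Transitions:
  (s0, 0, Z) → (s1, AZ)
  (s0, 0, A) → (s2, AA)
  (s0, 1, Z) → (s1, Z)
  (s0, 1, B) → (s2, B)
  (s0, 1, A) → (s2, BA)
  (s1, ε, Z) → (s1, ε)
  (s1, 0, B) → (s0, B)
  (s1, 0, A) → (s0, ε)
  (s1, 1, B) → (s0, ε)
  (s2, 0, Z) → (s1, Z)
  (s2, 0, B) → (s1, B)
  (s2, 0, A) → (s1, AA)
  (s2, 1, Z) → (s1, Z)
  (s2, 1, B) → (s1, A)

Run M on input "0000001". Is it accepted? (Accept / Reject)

(s0, 0000001, Z)
  read 0, top Z: go to s1, push AZ → (s1, 000001, AZ)
  read 0, top A: go to s0, push ε → (s0, 00001, Z)
  read 0, top Z: go to s1, push AZ → (s1, 0001, AZ)
  read 0, top A: go to s0, push ε → (s0, 001, Z)
  read 0, top Z: go to s1, push AZ → (s1, 01, AZ)
  read 0, top A: go to s0, push ε → (s0, 1, Z)
  read 1, top Z: go to s1, push Z → (s1, ε, Z)
  ε-move, top Z: go to s1, push ε → (s1, ε, ε)
All input consumed and the stack is empty.

Accept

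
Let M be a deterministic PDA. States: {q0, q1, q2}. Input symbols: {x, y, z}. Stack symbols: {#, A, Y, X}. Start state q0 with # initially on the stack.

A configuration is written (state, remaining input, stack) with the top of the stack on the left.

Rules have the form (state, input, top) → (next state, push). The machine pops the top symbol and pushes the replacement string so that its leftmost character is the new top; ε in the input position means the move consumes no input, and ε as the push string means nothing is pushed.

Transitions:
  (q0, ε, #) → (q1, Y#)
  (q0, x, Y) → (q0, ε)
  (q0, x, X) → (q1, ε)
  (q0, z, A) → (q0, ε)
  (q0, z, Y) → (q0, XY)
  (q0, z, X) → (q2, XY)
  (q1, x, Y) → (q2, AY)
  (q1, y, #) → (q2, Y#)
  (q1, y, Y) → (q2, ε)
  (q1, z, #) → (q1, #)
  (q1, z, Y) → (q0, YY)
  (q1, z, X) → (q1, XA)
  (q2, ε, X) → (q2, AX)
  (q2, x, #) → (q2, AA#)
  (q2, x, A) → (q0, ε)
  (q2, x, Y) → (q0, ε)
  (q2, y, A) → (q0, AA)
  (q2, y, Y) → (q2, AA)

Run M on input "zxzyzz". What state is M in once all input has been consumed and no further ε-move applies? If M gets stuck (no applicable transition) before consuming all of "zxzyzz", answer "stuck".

(q0, zxzyzz, #)
  ε-move, top #: go to q1, push Y# → (q1, zxzyzz, Y#)
  read z, top Y: go to q0, push YY → (q0, xzyzz, YY#)
  read x, top Y: go to q0, push ε → (q0, zyzz, Y#)
  read z, top Y: go to q0, push XY → (q0, yzz, XY#)
No transition for (q0, y, top X); M blocks with input yzz remaining.

stuck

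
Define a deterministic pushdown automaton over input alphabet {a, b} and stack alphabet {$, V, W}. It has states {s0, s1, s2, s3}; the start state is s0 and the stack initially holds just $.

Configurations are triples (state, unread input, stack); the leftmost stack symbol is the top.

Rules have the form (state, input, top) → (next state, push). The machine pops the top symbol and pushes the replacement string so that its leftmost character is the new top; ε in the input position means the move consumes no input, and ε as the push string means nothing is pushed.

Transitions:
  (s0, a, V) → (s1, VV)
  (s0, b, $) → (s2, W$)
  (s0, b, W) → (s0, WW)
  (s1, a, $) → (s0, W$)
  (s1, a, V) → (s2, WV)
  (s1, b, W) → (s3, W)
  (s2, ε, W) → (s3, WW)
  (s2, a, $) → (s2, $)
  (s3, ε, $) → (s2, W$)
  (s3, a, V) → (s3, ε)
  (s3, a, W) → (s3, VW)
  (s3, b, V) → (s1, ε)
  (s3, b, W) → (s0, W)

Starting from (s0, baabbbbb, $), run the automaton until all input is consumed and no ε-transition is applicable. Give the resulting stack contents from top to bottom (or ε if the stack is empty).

WWWWWW$

(s0, baabbbbb, $)
  read b, top $: go to s2, push W$ → (s2, aabbbbb, W$)
  ε-move, top W: go to s3, push WW → (s3, aabbbbb, WW$)
  read a, top W: go to s3, push VW → (s3, abbbbb, VWW$)
  read a, top V: go to s3, push ε → (s3, bbbbb, WW$)
  read b, top W: go to s0, push W → (s0, bbbb, WW$)
  read b, top W: go to s0, push WW → (s0, bbb, WWW$)
  read b, top W: go to s0, push WW → (s0, bb, WWWW$)
  read b, top W: go to s0, push WW → (s0, b, WWWWW$)
  read b, top W: go to s0, push WW → (s0, ε, WWWWWW$)
All input consumed in state s0 with stack WWWWWW$.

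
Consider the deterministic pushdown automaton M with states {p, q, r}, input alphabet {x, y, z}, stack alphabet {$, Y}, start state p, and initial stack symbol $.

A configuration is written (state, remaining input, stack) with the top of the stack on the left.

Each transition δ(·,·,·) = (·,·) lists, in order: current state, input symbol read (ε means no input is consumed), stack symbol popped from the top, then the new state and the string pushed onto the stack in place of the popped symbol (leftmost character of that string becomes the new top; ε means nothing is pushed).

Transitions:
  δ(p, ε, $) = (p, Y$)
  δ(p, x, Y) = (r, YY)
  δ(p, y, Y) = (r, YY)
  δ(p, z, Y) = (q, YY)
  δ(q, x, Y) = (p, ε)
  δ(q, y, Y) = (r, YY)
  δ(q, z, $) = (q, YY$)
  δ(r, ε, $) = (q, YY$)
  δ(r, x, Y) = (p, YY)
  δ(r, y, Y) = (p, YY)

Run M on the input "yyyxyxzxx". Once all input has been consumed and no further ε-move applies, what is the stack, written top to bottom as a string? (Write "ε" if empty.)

(p, yyyxyxzxx, $)
  ε-move, top $: go to p, push Y$ → (p, yyyxyxzxx, Y$)
  read y, top Y: go to r, push YY → (r, yyxyxzxx, YY$)
  read y, top Y: go to p, push YY → (p, yxyxzxx, YYY$)
  read y, top Y: go to r, push YY → (r, xyxzxx, YYYY$)
  read x, top Y: go to p, push YY → (p, yxzxx, YYYYY$)
  read y, top Y: go to r, push YY → (r, xzxx, YYYYYY$)
  read x, top Y: go to p, push YY → (p, zxx, YYYYYYY$)
  read z, top Y: go to q, push YY → (q, xx, YYYYYYYY$)
  read x, top Y: go to p, push ε → (p, x, YYYYYYY$)
  read x, top Y: go to r, push YY → (r, ε, YYYYYYYY$)
All input consumed in state r with stack YYYYYYYY$.

YYYYYYYY$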